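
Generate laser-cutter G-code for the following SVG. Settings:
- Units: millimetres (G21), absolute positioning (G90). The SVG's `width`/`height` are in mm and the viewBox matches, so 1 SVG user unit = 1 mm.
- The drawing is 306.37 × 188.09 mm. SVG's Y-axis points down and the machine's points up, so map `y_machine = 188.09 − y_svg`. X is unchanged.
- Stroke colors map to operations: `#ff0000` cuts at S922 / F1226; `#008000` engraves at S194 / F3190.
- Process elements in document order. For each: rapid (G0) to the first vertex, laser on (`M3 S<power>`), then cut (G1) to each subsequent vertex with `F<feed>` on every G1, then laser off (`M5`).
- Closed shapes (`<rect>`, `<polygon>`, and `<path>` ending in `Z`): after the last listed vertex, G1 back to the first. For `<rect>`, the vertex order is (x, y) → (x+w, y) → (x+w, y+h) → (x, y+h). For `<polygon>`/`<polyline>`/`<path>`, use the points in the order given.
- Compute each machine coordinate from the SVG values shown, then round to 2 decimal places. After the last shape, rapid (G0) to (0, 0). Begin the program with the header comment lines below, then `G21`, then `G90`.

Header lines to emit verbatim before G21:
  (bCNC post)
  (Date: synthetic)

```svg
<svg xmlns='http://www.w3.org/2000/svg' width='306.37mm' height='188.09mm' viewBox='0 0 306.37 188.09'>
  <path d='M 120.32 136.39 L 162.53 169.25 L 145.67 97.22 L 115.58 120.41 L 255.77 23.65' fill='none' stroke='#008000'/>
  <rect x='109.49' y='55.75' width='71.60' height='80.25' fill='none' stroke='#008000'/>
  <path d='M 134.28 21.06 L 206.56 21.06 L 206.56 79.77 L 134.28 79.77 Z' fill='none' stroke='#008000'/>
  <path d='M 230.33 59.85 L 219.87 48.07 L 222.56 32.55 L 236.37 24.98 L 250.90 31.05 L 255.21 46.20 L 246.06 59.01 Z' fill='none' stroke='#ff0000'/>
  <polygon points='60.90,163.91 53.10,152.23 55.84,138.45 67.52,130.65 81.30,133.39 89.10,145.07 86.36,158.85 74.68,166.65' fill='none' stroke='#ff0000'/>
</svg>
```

1 u = 1 mm; y_m = 188.09 − y.

[1] `<path>` open polyline, #008000→engrave S194 F3190: (120.32,51.70) → (162.53,18.84) → (145.67,90.87) → (115.58,67.68) → (255.77,164.44)

[2] `<rect>` rectangle, #008000→engrave S194 F3190: (109.49,132.34) → (181.09,132.34) → (181.09,52.09) → (109.49,52.09) → (109.49,132.34) (closed)

[3] `<path>` rectangle, #008000→engrave S194 F3190: (134.28,167.03) → (206.56,167.03) → (206.56,108.32) → (134.28,108.32) → (134.28,167.03) (closed)

[4] `<path>` regular polygon, #ff0000→cut S922 F1226: (230.33,128.24) → (219.87,140.02) → (222.56,155.54) → (236.37,163.11) → (250.90,157.04) → (255.21,141.89) → (246.06,129.08) → (230.33,128.24) (closed)

[5] `<polygon>` regular polygon, #ff0000→cut S922 F1226: (60.90,24.18) → (53.10,35.86) → (55.84,49.64) → (67.52,57.44) → (81.30,54.70) → (89.10,43.02) → (86.36,29.24) → (74.68,21.44) → (60.90,24.18) (closed)

(bCNC post)
(Date: synthetic)
G21
G90
G0 X120.32 Y51.70
M3 S194
G1 X162.53 Y18.84 F3190
G1 X145.67 Y90.87 F3190
G1 X115.58 Y67.68 F3190
G1 X255.77 Y164.44 F3190
M5
G0 X109.49 Y132.34
M3 S194
G1 X181.09 Y132.34 F3190
G1 X181.09 Y52.09 F3190
G1 X109.49 Y52.09 F3190
G1 X109.49 Y132.34 F3190
M5
G0 X134.28 Y167.03
M3 S194
G1 X206.56 Y167.03 F3190
G1 X206.56 Y108.32 F3190
G1 X134.28 Y108.32 F3190
G1 X134.28 Y167.03 F3190
M5
G0 X230.33 Y128.24
M3 S922
G1 X219.87 Y140.02 F1226
G1 X222.56 Y155.54 F1226
G1 X236.37 Y163.11 F1226
G1 X250.90 Y157.04 F1226
G1 X255.21 Y141.89 F1226
G1 X246.06 Y129.08 F1226
G1 X230.33 Y128.24 F1226
M5
G0 X60.90 Y24.18
M3 S922
G1 X53.10 Y35.86 F1226
G1 X55.84 Y49.64 F1226
G1 X67.52 Y57.44 F1226
G1 X81.30 Y54.70 F1226
G1 X89.10 Y43.02 F1226
G1 X86.36 Y29.24 F1226
G1 X74.68 Y21.44 F1226
G1 X60.90 Y24.18 F1226
M5
G0 X0.00 Y0.00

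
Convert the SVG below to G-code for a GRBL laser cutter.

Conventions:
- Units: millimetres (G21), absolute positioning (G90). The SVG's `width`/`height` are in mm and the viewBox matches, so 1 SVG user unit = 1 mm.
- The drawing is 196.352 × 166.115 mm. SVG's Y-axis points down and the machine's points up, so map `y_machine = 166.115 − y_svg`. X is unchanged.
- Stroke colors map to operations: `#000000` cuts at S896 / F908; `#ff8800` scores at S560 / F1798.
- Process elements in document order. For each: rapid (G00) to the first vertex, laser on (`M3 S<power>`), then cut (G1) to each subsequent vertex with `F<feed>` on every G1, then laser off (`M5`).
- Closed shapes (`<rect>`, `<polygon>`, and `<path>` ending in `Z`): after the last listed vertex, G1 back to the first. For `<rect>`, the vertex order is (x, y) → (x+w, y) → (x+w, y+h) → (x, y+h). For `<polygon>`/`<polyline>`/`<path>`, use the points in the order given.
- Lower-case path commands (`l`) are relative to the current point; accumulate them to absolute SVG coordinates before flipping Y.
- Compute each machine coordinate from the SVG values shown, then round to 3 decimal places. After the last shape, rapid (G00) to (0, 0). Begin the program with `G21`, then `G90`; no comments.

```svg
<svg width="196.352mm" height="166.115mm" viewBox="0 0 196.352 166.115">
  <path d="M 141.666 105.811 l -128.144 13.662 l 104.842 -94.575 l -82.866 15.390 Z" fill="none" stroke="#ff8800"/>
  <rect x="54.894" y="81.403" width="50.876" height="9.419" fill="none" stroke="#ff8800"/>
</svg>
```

1 u = 1 mm; y_m = 166.115 − y.

[1] `<path>` closed polygon, #ff8800→score S560 F1798: (141.666,60.304) → (13.522,46.642) → (118.364,141.217) → (35.498,125.827) → (141.666,60.304) (closed)

[2] `<rect>` rectangle, #ff8800→score S560 F1798: (54.894,84.712) → (105.770,84.712) → (105.770,75.293) → (54.894,75.293) → (54.894,84.712) (closed)

G21
G90
G00 X141.666 Y60.304
M3 S560
G1 X13.522 Y46.642 F1798
G1 X118.364 Y141.217 F1798
G1 X35.498 Y125.827 F1798
G1 X141.666 Y60.304 F1798
M5
G00 X54.894 Y84.712
M3 S560
G1 X105.770 Y84.712 F1798
G1 X105.770 Y75.293 F1798
G1 X54.894 Y75.293 F1798
G1 X54.894 Y84.712 F1798
M5
G00 X0.000 Y0.000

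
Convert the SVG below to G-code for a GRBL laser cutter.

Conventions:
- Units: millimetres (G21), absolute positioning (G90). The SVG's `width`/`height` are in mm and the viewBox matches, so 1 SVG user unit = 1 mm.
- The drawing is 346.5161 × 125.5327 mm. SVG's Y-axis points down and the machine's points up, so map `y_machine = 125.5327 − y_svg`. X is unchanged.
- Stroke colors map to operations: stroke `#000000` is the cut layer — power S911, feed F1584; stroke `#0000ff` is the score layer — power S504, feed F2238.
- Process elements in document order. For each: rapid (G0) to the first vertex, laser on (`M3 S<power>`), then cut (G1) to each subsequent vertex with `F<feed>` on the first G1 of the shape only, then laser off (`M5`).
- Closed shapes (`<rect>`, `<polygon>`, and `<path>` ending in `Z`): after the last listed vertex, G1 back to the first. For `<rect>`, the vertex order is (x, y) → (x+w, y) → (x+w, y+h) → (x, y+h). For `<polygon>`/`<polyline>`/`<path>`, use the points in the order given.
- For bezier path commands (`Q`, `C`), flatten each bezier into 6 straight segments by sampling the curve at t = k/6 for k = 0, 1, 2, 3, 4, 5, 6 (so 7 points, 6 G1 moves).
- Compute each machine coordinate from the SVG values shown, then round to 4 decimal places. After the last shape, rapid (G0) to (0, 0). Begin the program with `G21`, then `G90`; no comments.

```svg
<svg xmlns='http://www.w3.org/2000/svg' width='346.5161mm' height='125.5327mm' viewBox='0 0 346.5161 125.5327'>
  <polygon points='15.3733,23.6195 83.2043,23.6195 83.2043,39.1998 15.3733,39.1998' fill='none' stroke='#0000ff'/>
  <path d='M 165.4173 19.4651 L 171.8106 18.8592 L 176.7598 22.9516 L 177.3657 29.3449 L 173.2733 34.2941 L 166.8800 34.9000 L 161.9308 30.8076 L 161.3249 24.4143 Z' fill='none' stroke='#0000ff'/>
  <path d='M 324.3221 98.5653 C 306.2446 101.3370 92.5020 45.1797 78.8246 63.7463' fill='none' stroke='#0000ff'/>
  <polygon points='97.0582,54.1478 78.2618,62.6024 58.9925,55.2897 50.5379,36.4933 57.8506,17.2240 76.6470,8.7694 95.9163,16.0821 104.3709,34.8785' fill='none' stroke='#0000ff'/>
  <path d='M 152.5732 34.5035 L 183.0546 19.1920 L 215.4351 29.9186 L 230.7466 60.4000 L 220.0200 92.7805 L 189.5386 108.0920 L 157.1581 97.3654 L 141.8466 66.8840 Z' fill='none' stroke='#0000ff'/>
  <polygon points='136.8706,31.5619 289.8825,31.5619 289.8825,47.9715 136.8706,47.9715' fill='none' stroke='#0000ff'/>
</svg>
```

1 u = 1 mm; y_m = 125.5327 − y.

[1] `<polygon>` rectangle, #0000ff→score S504 F2238: (15.3733,101.9132) → (83.2043,101.9132) → (83.2043,86.3329) → (15.3733,86.3329) → (15.3733,101.9132) (closed)

[2] `<path>` regular polygon, #0000ff→score S504 F2238: (165.4173,106.0676) → (171.8106,106.6735) → (176.7598,102.5811) → (177.3657,96.1878) → (173.2733,91.2386) → (166.8800,90.6327) → (161.9308,94.7251) → (161.3249,101.1184) → (165.4173,106.0676) (closed)

[3] `<path>` cubic bezier, #0000ff→score S504 F2238: (324.3221,26.9674) → (300.8100,29.8735) → (255.6796,38.8886) → (199.9233,50.3000) → (144.5337,60.3951) → (100.5033,65.4615) → (78.8246,61.7864)

[4] `<polygon>` regular polygon, #0000ff→score S504 F2238: (97.0582,71.3849) → (78.2618,62.9303) → (58.9925,70.2430) → (50.5379,89.0394) → (57.8506,108.3087) → (76.6470,116.7633) → (95.9163,109.4506) → (104.3709,90.6542) → (97.0582,71.3849) (closed)

[5] `<path>` regular polygon, #0000ff→score S504 F2238: (152.5732,91.0292) → (183.0546,106.3407) → (215.4351,95.6141) → (230.7466,65.1327) → (220.0200,32.7522) → (189.5386,17.4407) → (157.1581,28.1673) → (141.8466,58.6487) → (152.5732,91.0292) (closed)

[6] `<polygon>` rectangle, #0000ff→score S504 F2238: (136.8706,93.9708) → (289.8825,93.9708) → (289.8825,77.5612) → (136.8706,77.5612) → (136.8706,93.9708) (closed)

G21
G90
G0 X15.3733 Y101.9132
M3 S504
G1 X83.2043 Y101.9132 F2238
G1 X83.2043 Y86.3329
G1 X15.3733 Y86.3329
G1 X15.3733 Y101.9132
M5
G0 X165.4173 Y106.0676
M3 S504
G1 X171.8106 Y106.6735 F2238
G1 X176.7598 Y102.5811
G1 X177.3657 Y96.1878
G1 X173.2733 Y91.2386
G1 X166.8800 Y90.6327
G1 X161.9308 Y94.7251
G1 X161.3249 Y101.1184
G1 X165.4173 Y106.0676
M5
G0 X324.3221 Y26.9674
M3 S504
G1 X300.8100 Y29.8735 F2238
G1 X255.6796 Y38.8886
G1 X199.9233 Y50.3000
G1 X144.5337 Y60.3951
G1 X100.5033 Y65.4615
G1 X78.8246 Y61.7864
M5
G0 X97.0582 Y71.3849
M3 S504
G1 X78.2618 Y62.9303 F2238
G1 X58.9925 Y70.2430
G1 X50.5379 Y89.0394
G1 X57.8506 Y108.3087
G1 X76.6470 Y116.7633
G1 X95.9163 Y109.4506
G1 X104.3709 Y90.6542
G1 X97.0582 Y71.3849
M5
G0 X152.5732 Y91.0292
M3 S504
G1 X183.0546 Y106.3407 F2238
G1 X215.4351 Y95.6141
G1 X230.7466 Y65.1327
G1 X220.0200 Y32.7522
G1 X189.5386 Y17.4407
G1 X157.1581 Y28.1673
G1 X141.8466 Y58.6487
G1 X152.5732 Y91.0292
M5
G0 X136.8706 Y93.9708
M3 S504
G1 X289.8825 Y93.9708 F2238
G1 X289.8825 Y77.5612
G1 X136.8706 Y77.5612
G1 X136.8706 Y93.9708
M5
G0 X0.0000 Y0.0000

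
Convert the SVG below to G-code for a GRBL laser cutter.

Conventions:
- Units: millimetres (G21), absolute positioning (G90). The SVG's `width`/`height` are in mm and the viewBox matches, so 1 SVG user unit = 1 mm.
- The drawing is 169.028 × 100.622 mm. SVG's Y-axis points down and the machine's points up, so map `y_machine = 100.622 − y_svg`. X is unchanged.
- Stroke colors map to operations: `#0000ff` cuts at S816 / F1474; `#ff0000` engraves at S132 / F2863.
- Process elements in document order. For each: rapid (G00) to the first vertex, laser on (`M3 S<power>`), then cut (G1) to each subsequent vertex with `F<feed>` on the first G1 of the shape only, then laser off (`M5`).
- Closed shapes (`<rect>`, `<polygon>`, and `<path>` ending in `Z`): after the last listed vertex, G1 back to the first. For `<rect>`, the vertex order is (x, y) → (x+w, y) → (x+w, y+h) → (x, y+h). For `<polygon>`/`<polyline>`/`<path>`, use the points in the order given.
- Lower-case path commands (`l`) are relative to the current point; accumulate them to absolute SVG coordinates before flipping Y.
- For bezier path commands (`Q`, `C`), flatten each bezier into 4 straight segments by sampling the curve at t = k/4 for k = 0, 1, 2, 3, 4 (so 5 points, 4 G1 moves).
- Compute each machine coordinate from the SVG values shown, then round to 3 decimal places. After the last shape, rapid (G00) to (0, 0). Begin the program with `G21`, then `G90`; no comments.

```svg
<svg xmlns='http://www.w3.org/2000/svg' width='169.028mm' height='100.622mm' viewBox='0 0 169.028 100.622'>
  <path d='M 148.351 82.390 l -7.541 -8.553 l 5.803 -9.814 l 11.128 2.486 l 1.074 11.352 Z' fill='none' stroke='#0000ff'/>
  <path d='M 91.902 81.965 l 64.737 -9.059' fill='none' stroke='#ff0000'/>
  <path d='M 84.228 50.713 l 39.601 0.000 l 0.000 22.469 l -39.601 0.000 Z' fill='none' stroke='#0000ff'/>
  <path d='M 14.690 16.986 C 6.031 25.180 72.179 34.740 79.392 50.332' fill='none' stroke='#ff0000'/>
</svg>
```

1 u = 1 mm; y_m = 100.622 − y.

[1] `<path>` regular polygon, #0000ff→cut S816 F1474: (148.351,18.232) → (140.810,26.785) → (146.613,36.599) → (157.741,34.113) → (158.815,22.761) → (148.351,18.232) (closed)

[2] `<path>` line segment, #ff0000→engrave S132 F2863: (91.902,18.657) → (156.639,27.716)

[3] `<path>` rectangle, #0000ff→cut S816 F1474: (84.228,49.909) → (123.829,49.909) → (123.829,27.440) → (84.228,27.440) → (84.228,49.909) (closed)

[4] `<path>` cubic bezier, #ff0000→engrave S132 F2863: (14.690,83.636) → (20.132,77.161) → (41.089,69.737) → (65.022,60.926) → (79.392,50.290)

G21
G90
G00 X148.351 Y18.232
M3 S816
G1 X140.810 Y26.785 F1474
G1 X146.613 Y36.599
G1 X157.741 Y34.113
G1 X158.815 Y22.761
G1 X148.351 Y18.232
M5
G00 X91.902 Y18.657
M3 S132
G1 X156.639 Y27.716 F2863
M5
G00 X84.228 Y49.909
M3 S816
G1 X123.829 Y49.909 F1474
G1 X123.829 Y27.440
G1 X84.228 Y27.440
G1 X84.228 Y49.909
M5
G00 X14.690 Y83.636
M3 S132
G1 X20.132 Y77.161 F2863
G1 X41.089 Y69.737
G1 X65.022 Y60.926
G1 X79.392 Y50.290
M5
G00 X0.000 Y0.000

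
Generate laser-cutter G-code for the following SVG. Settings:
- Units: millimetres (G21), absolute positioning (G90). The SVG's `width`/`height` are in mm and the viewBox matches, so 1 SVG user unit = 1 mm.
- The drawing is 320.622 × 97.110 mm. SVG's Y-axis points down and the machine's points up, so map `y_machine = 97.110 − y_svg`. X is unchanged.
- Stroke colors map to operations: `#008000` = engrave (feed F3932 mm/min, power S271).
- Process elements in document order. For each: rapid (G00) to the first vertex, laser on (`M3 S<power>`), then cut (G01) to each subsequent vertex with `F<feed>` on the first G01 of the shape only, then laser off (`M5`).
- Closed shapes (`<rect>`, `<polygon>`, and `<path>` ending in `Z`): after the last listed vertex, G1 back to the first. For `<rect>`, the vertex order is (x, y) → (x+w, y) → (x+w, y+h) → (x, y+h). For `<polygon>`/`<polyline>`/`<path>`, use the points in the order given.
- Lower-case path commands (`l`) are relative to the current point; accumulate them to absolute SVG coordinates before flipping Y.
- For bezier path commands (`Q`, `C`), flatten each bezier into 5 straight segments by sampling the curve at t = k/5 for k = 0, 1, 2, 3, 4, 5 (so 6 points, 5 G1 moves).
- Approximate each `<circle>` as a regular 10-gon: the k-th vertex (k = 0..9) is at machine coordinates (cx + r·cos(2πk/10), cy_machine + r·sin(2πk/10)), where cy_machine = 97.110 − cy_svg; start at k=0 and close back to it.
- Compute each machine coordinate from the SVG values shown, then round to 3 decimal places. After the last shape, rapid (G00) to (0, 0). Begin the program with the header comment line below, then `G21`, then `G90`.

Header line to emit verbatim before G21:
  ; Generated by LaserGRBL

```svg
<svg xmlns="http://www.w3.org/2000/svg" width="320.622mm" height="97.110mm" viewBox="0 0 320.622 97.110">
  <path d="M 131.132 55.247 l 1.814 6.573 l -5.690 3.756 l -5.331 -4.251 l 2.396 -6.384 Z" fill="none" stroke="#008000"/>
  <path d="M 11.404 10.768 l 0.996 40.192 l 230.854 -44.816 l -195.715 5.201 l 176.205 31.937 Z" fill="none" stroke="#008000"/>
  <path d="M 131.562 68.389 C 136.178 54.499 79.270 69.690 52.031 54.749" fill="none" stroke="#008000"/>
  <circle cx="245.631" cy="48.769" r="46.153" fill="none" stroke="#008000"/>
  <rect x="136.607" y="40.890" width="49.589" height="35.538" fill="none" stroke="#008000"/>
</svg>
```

; Generated by LaserGRBL
G21
G90
G00 X131.132 Y41.863
M3 S271
G01 X132.946 Y35.290 F3932
G01 X127.256 Y31.534
G01 X121.925 Y35.785
G01 X124.321 Y42.169
G01 X131.132 Y41.863
M5
G00 X11.404 Y86.342
M3 S271
G01 X12.400 Y46.150 F3932
G01 X243.254 Y90.966
G01 X47.539 Y85.765
G01 X223.744 Y53.828
G01 X11.404 Y86.342
M5
G00 X131.562 Y28.721
M3 S271
G01 X127.678 Y34.039 F3932
G01 X113.406 Y35.220
G01 X93.123 Y35.106
G01 X71.205 Y36.539
G01 X52.031 Y42.361
M5
G00 X291.784 Y48.341
M3 S271
G01 X282.970 Y75.469 F3932
G01 X259.893 Y92.235
G01 X231.369 Y92.235
G01 X208.292 Y75.469
G01 X199.478 Y48.341
G01 X208.292 Y21.213
G01 X231.369 Y4.447
G01 X259.893 Y4.447
G01 X282.970 Y21.213
G01 X291.784 Y48.341
M5
G00 X136.607 Y56.220
M3 S271
G01 X186.196 Y56.220 F3932
G01 X186.196 Y20.682
G01 X136.607 Y20.682
G01 X136.607 Y56.220
M5
G00 X0.000 Y0.000

Since the viewBox matches the mm dimensions, user units are millimetres directly. The only transform is the Y-flip y_m = 97.110 − y_svg.

Shape 1 is a regular polygon drawn with `<path>`. Its stroke #008000 means engrave at S271, F3932. After flipping Y the toolpath is (131.132,41.863) → (132.946,35.290) → (127.256,31.534) → (121.925,35.785) → (124.321,42.169) → (131.132,41.863), returning to the start.

Shape 2 is a closed polygon drawn with `<path>`. Its stroke #008000 means engrave at S271, F3932. After flipping Y the toolpath is (11.404,86.342) → (12.400,46.150) → (243.254,90.966) → (47.539,85.765) → (223.744,53.828) → (11.404,86.342), returning to the start.

Shape 3 is a cubic bezier drawn with `<path>`. Its stroke #008000 means engrave at S271, F3932. After flipping Y the toolpath is (131.562,28.721) → (127.678,34.039) → (113.406,35.220) → (93.123,35.106) → (71.205,36.539) → (52.031,42.361).

Shape 4 is a circle drawn with `<circle>`. Its stroke #008000 means engrave at S271, F3932. After flipping Y the toolpath is (291.784,48.341) → (282.970,75.469) → (259.893,92.235) → (231.369,92.235) → (208.292,75.469) → (199.478,48.341) → (208.292,21.213) → (231.369,4.447) → (259.893,4.447) → (282.970,21.213) → (291.784,48.341), returning to the start.

Shape 5 is a rectangle drawn with `<rect>`. Its stroke #008000 means engrave at S271, F3932. After flipping Y the toolpath is (136.607,56.220) → (186.196,56.220) → (186.196,20.682) → (136.607,20.682) → (136.607,56.220), returning to the start.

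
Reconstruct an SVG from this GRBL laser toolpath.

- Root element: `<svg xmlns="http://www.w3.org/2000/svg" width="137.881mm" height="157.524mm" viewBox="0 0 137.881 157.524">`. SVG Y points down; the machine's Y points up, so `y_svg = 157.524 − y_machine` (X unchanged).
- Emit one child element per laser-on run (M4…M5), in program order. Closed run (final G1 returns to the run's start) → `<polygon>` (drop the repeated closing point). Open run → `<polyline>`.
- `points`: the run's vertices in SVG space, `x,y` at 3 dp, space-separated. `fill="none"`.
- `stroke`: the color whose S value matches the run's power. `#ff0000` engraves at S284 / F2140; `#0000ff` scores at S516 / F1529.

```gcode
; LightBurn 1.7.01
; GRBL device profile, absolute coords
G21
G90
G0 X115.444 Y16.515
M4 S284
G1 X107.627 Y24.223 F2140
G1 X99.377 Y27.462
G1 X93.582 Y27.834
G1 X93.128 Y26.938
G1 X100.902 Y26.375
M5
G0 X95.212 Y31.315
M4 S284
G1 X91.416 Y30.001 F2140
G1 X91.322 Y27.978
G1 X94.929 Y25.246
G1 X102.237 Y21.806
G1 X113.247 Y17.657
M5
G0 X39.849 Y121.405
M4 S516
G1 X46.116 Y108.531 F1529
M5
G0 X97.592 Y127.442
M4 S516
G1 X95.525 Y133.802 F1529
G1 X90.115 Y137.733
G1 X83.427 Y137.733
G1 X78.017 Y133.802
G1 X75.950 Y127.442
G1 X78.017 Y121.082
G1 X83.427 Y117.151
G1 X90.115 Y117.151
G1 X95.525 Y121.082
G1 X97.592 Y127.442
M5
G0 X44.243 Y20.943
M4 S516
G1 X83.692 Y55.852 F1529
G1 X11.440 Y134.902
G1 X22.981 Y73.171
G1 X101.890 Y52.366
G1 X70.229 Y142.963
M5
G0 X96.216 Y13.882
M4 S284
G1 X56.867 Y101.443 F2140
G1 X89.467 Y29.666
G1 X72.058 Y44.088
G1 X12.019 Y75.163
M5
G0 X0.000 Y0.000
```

<svg xmlns="http://www.w3.org/2000/svg" width="137.881mm" height="157.524mm" viewBox="0 0 137.881 157.524">
  <polyline points="115.444,141.009 107.627,133.301 99.377,130.062 93.582,129.690 93.128,130.586 100.902,131.149" fill="none" stroke="#ff0000"/>
  <polyline points="95.212,126.209 91.416,127.523 91.322,129.546 94.929,132.278 102.237,135.718 113.247,139.867" fill="none" stroke="#ff0000"/>
  <polyline points="39.849,36.119 46.116,48.993" fill="none" stroke="#0000ff"/>
  <polygon points="97.592,30.082 95.525,23.722 90.115,19.791 83.427,19.791 78.017,23.722 75.950,30.082 78.017,36.442 83.427,40.373 90.115,40.373 95.525,36.442" fill="none" stroke="#0000ff"/>
  <polyline points="44.243,136.581 83.692,101.672 11.440,22.622 22.981,84.353 101.890,105.158 70.229,14.561" fill="none" stroke="#0000ff"/>
  <polyline points="96.216,143.642 56.867,56.081 89.467,127.858 72.058,113.436 12.019,82.361" fill="none" stroke="#ff0000"/>
</svg>

Machine Y-up, SVG Y-down with viewBox height 157.524, so y_svg = 157.524 − y_machine; X carries over.

Run 1: S284 ⇒ engrave layer `#ff0000`. The run is open, so emit a `<polyline>` with points (Y-flipped): 115.444,141.009 107.627,133.301 99.377,130.062 93.582,129.690 93.128,130.586 100.902,131.149.

Run 2: S284 ⇒ engrave layer `#ff0000`. The run is open, so emit a `<polyline>` with points (Y-flipped): 95.212,126.209 91.416,127.523 91.322,129.546 94.929,132.278 102.237,135.718 113.247,139.867.

Run 3: the run's S516 means `#0000ff` (score). The run is open, so emit a `<polyline>` with points (Y-flipped): 39.849,36.119 46.116,48.993.

Run 4: S516 ⇒ score layer `#0000ff`. The run returns to its start, so emit a `<polygon>` with points (Y-flipped): 97.592,30.082 95.525,23.722 90.115,19.791 83.427,19.791 78.017,23.722 75.950,30.082 78.017,36.442 83.427,40.373 90.115,40.373 95.525,36.442.

Run 5: the run's S516 means `#0000ff` (score). The run is open, so emit a `<polyline>` with points (Y-flipped): 44.243,136.581 83.692,101.672 11.440,22.622 22.981,84.353 101.890,105.158 70.229,14.561.

Run 6: the run's S284 means `#ff0000` (engrave). The run is open, so emit a `<polyline>` with points (Y-flipped): 96.216,143.642 56.867,56.081 89.467,127.858 72.058,113.436 12.019,82.361.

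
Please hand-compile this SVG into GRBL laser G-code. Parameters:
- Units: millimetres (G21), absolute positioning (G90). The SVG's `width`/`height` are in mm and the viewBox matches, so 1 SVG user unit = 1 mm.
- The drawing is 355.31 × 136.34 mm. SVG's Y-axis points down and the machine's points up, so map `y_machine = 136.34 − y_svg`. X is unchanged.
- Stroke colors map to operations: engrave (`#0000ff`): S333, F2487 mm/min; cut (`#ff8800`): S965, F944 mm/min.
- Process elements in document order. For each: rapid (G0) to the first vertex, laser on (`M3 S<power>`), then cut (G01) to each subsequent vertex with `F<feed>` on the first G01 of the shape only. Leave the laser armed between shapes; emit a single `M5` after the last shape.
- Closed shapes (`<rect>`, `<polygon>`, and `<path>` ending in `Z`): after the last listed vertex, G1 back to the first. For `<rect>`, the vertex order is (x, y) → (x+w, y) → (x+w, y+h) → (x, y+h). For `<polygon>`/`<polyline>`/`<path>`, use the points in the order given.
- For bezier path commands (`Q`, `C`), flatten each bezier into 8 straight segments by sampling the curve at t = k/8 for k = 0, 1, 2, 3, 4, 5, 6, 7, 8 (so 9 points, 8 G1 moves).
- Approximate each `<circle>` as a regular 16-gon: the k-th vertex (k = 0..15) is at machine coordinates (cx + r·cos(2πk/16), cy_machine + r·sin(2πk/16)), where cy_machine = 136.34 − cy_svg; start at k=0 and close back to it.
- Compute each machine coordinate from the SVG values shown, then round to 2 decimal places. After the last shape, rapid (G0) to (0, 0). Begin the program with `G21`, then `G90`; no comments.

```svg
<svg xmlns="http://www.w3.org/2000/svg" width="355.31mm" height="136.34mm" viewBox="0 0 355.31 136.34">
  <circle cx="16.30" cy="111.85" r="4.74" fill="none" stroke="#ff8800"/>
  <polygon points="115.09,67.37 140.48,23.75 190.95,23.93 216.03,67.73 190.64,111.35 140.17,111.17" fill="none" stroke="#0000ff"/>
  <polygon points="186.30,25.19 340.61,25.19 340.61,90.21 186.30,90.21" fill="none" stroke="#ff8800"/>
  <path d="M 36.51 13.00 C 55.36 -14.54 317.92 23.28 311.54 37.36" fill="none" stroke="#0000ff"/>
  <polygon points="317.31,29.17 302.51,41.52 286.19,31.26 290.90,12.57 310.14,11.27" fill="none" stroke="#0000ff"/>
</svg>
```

1 u = 1 mm; y_m = 136.34 − y.

[1] `<circle>` circle, #ff8800→cut S965 F944: (21.04,24.49) → (20.68,26.30) → (19.65,27.84) → (18.11,28.87) → (16.30,29.23) → (14.49,28.87) → (12.95,27.84) → (11.92,26.30) → (11.56,24.49) → (11.92,22.68) → (12.95,21.14) → (14.49,20.11) → (16.30,19.75) → (18.11,20.11) → (19.65,21.14) → (20.68,22.68) → (21.04,24.49) (closed)

[2] `<polygon>` regular polygon, #0000ff→engrave S333 F2487: (115.09,68.97) → (140.48,112.59) → (190.95,112.41) → (216.03,68.61) → (190.64,24.99) → (140.17,25.17) → (115.09,68.97) (closed)

[3] `<polygon>` rectangle, #ff8800→cut S965 F944: (186.30,111.15) → (340.61,111.15) → (340.61,46.13) → (186.30,46.13) → (186.30,111.15) (closed)

[4] `<path>` cubic bezier, #0000ff→engrave S333 F2487: (36.51,123.34) → (54.00,130.78) → (88.33,133.13) → (133.50,131.45) → (183.49,126.77) → (232.29,120.14) → (273.91,112.60) → (302.33,105.20) → (311.54,98.98)

[5] `<polygon>` regular polygon, #0000ff→engrave S333 F2487: (317.31,107.17) → (302.51,94.82) → (286.19,105.08) → (290.90,123.77) → (310.14,125.07) → (317.31,107.17) (closed)

G21
G90
G0 X21.04 Y24.49
M3 S965
G01 X20.68 Y26.30 F944
G01 X19.65 Y27.84
G01 X18.11 Y28.87
G01 X16.30 Y29.23
G01 X14.49 Y28.87
G01 X12.95 Y27.84
G01 X11.92 Y26.30
G01 X11.56 Y24.49
G01 X11.92 Y22.68
G01 X12.95 Y21.14
G01 X14.49 Y20.11
G01 X16.30 Y19.75
G01 X18.11 Y20.11
G01 X19.65 Y21.14
G01 X20.68 Y22.68
G01 X21.04 Y24.49
G0 X115.09 Y68.97
M3 S333
G01 X140.48 Y112.59 F2487
G01 X190.95 Y112.41
G01 X216.03 Y68.61
G01 X190.64 Y24.99
G01 X140.17 Y25.17
G01 X115.09 Y68.97
G0 X186.30 Y111.15
M3 S965
G01 X340.61 Y111.15 F944
G01 X340.61 Y46.13
G01 X186.30 Y46.13
G01 X186.30 Y111.15
G0 X36.51 Y123.34
M3 S333
G01 X54.00 Y130.78 F2487
G01 X88.33 Y133.13
G01 X133.50 Y131.45
G01 X183.49 Y126.77
G01 X232.29 Y120.14
G01 X273.91 Y112.60
G01 X302.33 Y105.20
G01 X311.54 Y98.98
G0 X317.31 Y107.17
M3 S333
G01 X302.51 Y94.82 F2487
G01 X286.19 Y105.08
G01 X290.90 Y123.77
G01 X310.14 Y125.07
G01 X317.31 Y107.17
M5
G0 X0.00 Y0.00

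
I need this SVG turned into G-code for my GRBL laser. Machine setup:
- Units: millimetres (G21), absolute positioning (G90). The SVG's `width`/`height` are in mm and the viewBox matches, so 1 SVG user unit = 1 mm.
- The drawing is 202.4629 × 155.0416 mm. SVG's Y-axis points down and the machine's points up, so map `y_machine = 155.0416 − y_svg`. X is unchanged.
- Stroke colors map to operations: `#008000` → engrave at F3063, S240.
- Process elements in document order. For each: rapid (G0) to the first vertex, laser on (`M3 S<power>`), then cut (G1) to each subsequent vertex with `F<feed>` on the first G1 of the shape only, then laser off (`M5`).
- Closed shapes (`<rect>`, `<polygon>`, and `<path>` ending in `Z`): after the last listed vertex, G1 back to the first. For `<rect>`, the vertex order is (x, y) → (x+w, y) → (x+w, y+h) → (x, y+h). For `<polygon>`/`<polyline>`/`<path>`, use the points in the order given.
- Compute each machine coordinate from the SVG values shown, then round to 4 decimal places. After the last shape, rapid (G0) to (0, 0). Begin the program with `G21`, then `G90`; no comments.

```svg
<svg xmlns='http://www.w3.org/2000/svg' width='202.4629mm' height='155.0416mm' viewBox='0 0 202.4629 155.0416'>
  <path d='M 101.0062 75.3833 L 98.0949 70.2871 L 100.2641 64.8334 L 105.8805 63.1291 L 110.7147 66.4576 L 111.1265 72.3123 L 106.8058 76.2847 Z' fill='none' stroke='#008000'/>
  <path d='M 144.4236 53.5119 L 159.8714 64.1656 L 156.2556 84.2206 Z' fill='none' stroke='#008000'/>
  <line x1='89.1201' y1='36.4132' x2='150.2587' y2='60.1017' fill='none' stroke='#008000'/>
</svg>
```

G21
G90
G0 X101.0062 Y79.6583
M3 S240
G1 X98.0949 Y84.7545 F3063
G1 X100.2641 Y90.2082
G1 X105.8805 Y91.9125
G1 X110.7147 Y88.5840
G1 X111.1265 Y82.7293
G1 X106.8058 Y78.7569
G1 X101.0062 Y79.6583
M5
G0 X144.4236 Y101.5297
M3 S240
G1 X159.8714 Y90.8760 F3063
G1 X156.2556 Y70.8210
G1 X144.4236 Y101.5297
M5
G0 X89.1201 Y118.6284
M3 S240
G1 X150.2587 Y94.9399 F3063
M5
G0 X0.0000 Y0.0000

1 u = 1 mm; y_m = 155.0416 − y.

[1] `<path>` regular polygon, #008000→engrave S240 F3063: (101.0062,79.6583) → (98.0949,84.7545) → (100.2641,90.2082) → (105.8805,91.9125) → (110.7147,88.5840) → (111.1265,82.7293) → (106.8058,78.7569) → (101.0062,79.6583) (closed)

[2] `<path>` closed polygon, #008000→engrave S240 F3063: (144.4236,101.5297) → (159.8714,90.8760) → (156.2556,70.8210) → (144.4236,101.5297) (closed)

[3] `<line>` line segment, #008000→engrave S240 F3063: (89.1201,118.6284) → (150.2587,94.9399)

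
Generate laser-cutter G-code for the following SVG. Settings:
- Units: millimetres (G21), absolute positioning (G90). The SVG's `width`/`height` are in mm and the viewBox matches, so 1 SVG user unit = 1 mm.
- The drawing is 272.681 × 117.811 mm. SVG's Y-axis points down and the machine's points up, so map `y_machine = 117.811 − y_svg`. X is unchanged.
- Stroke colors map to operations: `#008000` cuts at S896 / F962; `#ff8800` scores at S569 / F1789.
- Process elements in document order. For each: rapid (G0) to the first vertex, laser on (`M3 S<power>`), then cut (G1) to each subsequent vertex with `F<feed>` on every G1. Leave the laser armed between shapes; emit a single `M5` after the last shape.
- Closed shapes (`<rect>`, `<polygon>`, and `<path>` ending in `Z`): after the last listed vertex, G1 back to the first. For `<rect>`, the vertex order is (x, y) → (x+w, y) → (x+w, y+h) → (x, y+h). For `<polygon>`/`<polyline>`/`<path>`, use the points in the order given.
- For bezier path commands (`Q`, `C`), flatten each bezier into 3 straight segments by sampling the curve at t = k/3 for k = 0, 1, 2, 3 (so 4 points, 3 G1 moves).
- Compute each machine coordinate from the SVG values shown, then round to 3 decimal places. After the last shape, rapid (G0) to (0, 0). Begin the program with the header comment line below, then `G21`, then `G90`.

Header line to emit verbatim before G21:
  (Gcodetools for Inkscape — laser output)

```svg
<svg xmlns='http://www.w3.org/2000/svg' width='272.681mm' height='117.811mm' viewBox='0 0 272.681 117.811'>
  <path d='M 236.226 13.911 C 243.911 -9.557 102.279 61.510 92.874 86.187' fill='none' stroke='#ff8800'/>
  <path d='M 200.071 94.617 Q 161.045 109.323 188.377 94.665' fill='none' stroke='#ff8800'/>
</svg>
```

(Gcodetools for Inkscape — laser output)
G21
G90
G0 X236.226 Y103.900
M3 S569
G1 X204.566 Y101.076 F1789
G1 X135.927 Y66.545 F1789
G1 X92.874 Y31.624 F1789
G0 X200.071 Y23.194
M3 S569
G1 X181.427 Y16.653 F1789
G1 X177.529 Y16.637 F1789
G1 X188.377 Y23.146 F1789
M5
G0 X0.000 Y0.000

Since the viewBox matches the mm dimensions, user units are millimetres directly. The only transform is the Y-flip y_m = 117.811 − y_svg.

Shape 1 is a cubic bezier drawn with `<path>`. Its stroke #ff8800 means score at S569, F1789. After flipping Y the toolpath is (236.226,103.900) → (204.566,101.076) → (135.927,66.545) → (92.874,31.624).

Shape 2 is a quadratic bezier drawn with `<path>`. Its stroke #ff8800 means score at S569, F1789. After flipping Y the toolpath is (200.071,23.194) → (181.427,16.653) → (177.529,16.637) → (188.377,23.146).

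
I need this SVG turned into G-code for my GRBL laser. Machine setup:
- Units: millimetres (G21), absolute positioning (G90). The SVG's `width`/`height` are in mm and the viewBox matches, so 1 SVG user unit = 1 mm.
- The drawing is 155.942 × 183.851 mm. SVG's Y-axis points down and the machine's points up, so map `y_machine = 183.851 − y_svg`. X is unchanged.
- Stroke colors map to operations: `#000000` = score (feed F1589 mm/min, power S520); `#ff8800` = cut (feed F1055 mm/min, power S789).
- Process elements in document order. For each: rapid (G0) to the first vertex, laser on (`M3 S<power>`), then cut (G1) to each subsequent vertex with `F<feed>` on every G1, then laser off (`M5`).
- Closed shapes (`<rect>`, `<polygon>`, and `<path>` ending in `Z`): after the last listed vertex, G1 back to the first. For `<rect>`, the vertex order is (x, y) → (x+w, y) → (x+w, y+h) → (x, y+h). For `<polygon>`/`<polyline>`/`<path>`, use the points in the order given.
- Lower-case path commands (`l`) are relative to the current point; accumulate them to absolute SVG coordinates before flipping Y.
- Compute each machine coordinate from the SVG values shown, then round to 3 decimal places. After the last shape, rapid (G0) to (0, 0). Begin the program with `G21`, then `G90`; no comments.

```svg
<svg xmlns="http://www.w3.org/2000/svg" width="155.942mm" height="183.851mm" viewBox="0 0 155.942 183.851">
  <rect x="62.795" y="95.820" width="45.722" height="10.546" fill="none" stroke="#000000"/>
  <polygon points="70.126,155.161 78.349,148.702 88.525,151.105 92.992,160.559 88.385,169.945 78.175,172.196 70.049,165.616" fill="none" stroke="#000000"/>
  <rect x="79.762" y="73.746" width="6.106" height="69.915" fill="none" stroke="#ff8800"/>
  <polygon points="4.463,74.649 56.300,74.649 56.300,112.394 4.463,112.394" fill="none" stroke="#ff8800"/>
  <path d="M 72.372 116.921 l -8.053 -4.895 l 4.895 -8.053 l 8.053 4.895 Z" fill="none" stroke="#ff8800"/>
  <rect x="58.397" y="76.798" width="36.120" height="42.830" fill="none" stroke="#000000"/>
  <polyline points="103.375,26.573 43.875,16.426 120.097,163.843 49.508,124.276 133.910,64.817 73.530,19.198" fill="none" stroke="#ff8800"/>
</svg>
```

G21
G90
G0 X62.795 Y88.031
M3 S520
G1 X108.517 Y88.031 F1589
G1 X108.517 Y77.485 F1589
G1 X62.795 Y77.485 F1589
G1 X62.795 Y88.031 F1589
M5
G0 X70.126 Y28.690
M3 S520
G1 X78.349 Y35.149 F1589
G1 X88.525 Y32.746 F1589
G1 X92.992 Y23.292 F1589
G1 X88.385 Y13.906 F1589
G1 X78.175 Y11.655 F1589
G1 X70.049 Y18.235 F1589
G1 X70.126 Y28.690 F1589
M5
G0 X79.762 Y110.105
M3 S789
G1 X85.868 Y110.105 F1055
G1 X85.868 Y40.190 F1055
G1 X79.762 Y40.190 F1055
G1 X79.762 Y110.105 F1055
M5
G0 X4.463 Y109.202
M3 S789
G1 X56.300 Y109.202 F1055
G1 X56.300 Y71.457 F1055
G1 X4.463 Y71.457 F1055
G1 X4.463 Y109.202 F1055
M5
G0 X72.372 Y66.930
M3 S789
G1 X64.319 Y71.825 F1055
G1 X69.214 Y79.878 F1055
G1 X77.267 Y74.983 F1055
G1 X72.372 Y66.930 F1055
M5
G0 X58.397 Y107.053
M3 S520
G1 X94.517 Y107.053 F1589
G1 X94.517 Y64.223 F1589
G1 X58.397 Y64.223 F1589
G1 X58.397 Y107.053 F1589
M5
G0 X103.375 Y157.278
M3 S789
G1 X43.875 Y167.425 F1055
G1 X120.097 Y20.008 F1055
G1 X49.508 Y59.575 F1055
G1 X133.910 Y119.034 F1055
G1 X73.530 Y164.653 F1055
M5
G0 X0.000 Y0.000

1 u = 1 mm; y_m = 183.851 − y.

[1] `<rect>` rectangle, #000000→score S520 F1589: (62.795,88.031) → (108.517,88.031) → (108.517,77.485) → (62.795,77.485) → (62.795,88.031) (closed)

[2] `<polygon>` regular polygon, #000000→score S520 F1589: (70.126,28.690) → (78.349,35.149) → (88.525,32.746) → (92.992,23.292) → (88.385,13.906) → (78.175,11.655) → (70.049,18.235) → (70.126,28.690) (closed)

[3] `<rect>` rectangle, #ff8800→cut S789 F1055: (79.762,110.105) → (85.868,110.105) → (85.868,40.190) → (79.762,40.190) → (79.762,110.105) (closed)

[4] `<polygon>` rectangle, #ff8800→cut S789 F1055: (4.463,109.202) → (56.300,109.202) → (56.300,71.457) → (4.463,71.457) → (4.463,109.202) (closed)

[5] `<path>` regular polygon, #ff8800→cut S789 F1055: (72.372,66.930) → (64.319,71.825) → (69.214,79.878) → (77.267,74.983) → (72.372,66.930) (closed)

[6] `<rect>` rectangle, #000000→score S520 F1589: (58.397,107.053) → (94.517,107.053) → (94.517,64.223) → (58.397,64.223) → (58.397,107.053) (closed)

[7] `<polyline>` open polyline, #ff8800→cut S789 F1055: (103.375,157.278) → (43.875,167.425) → (120.097,20.008) → (49.508,59.575) → (133.910,119.034) → (73.530,164.653)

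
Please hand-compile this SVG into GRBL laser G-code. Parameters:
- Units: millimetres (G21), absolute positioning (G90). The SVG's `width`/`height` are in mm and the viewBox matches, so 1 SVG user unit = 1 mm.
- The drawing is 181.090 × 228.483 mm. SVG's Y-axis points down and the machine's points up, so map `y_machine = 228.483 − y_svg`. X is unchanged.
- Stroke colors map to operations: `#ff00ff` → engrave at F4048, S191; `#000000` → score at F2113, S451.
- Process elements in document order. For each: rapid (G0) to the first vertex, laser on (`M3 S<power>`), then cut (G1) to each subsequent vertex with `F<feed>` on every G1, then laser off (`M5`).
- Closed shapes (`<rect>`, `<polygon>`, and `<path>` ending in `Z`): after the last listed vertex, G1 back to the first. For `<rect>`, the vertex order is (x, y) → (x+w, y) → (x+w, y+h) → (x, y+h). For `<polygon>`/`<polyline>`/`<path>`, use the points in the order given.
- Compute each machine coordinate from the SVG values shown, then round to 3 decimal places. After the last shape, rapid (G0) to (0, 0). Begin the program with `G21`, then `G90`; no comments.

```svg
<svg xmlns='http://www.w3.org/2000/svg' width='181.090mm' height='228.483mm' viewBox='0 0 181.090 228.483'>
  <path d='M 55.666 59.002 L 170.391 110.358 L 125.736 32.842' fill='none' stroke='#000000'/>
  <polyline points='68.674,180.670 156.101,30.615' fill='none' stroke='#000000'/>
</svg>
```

Since the viewBox matches the mm dimensions, user units are millimetres directly. The only transform is the Y-flip y_m = 228.483 − y_svg.

Shape 1 is a open polyline drawn with `<path>`. Its stroke #000000 means score at S451, F2113. After flipping Y the toolpath is (55.666,169.481) → (170.391,118.125) → (125.736,195.641).

Shape 2 is a line segment drawn with `<polyline>`. Its stroke #000000 means score at S451, F2113. After flipping Y the toolpath is (68.674,47.813) → (156.101,197.868).

G21
G90
G0 X55.666 Y169.481
M3 S451
G1 X170.391 Y118.125 F2113
G1 X125.736 Y195.641 F2113
M5
G0 X68.674 Y47.813
M3 S451
G1 X156.101 Y197.868 F2113
M5
G0 X0.000 Y0.000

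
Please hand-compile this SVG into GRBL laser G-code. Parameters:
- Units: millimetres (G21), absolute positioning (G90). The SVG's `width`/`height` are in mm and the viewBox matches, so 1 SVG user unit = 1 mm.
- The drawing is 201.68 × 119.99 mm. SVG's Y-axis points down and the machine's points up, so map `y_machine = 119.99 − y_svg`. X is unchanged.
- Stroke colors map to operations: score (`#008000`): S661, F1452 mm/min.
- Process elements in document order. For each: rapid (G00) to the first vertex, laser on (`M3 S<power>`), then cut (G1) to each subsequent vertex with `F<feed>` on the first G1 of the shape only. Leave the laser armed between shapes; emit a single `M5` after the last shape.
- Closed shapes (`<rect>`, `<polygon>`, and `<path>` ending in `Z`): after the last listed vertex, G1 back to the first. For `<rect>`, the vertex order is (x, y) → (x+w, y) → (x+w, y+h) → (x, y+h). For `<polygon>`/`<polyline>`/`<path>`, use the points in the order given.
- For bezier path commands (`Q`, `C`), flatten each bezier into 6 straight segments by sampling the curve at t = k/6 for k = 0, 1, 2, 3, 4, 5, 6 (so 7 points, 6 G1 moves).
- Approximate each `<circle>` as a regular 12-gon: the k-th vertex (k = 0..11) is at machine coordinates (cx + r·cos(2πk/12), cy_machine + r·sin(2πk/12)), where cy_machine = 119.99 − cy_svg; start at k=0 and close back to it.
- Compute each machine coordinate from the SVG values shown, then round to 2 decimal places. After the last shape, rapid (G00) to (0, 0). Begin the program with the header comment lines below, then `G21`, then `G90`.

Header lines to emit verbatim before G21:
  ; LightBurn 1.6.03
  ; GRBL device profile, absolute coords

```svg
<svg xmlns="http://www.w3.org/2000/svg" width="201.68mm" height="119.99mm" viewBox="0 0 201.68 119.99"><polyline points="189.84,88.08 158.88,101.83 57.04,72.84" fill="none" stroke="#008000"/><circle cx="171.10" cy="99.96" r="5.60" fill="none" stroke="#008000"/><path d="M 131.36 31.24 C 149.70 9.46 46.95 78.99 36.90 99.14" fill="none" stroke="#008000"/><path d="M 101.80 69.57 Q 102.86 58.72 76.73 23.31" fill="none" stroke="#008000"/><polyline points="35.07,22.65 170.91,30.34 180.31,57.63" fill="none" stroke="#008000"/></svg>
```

; LightBurn 1.6.03
; GRBL device profile, absolute coords
G21
G90
G00 X189.84 Y31.91
M3 S661
G1 X158.88 Y18.16 F1452
G1 X57.04 Y47.15
G00 X176.70 Y20.03
M3 S661
G1 X175.95 Y22.83 F1452
G1 X173.90 Y24.88
G1 X171.10 Y25.63
G1 X168.30 Y24.88
G1 X166.25 Y22.83
G1 X165.50 Y20.03
G1 X166.25 Y17.23
G1 X168.30 Y15.18
G1 X171.10 Y14.43
G1 X173.90 Y15.18
G1 X175.95 Y17.23
G1 X176.70 Y20.03
G00 X131.36 Y88.75
M3 S661
G1 X131.43 Y92.68 F1452
G1 X117.25 Y85.30
G1 X94.78 Y70.52
G1 X69.93 Y52.25
G1 X48.66 Y34.39
G1 X36.90 Y20.85
G00 X101.80 Y50.42
M3 S661
G1 X101.40 Y54.72 F1452
G1 X99.49 Y60.38
G1 X96.06 Y67.41
G1 X91.13 Y75.80
G1 X84.68 Y85.56
G1 X76.73 Y96.68
G00 X35.07 Y97.34
M3 S661
G1 X170.91 Y89.65 F1452
G1 X180.31 Y62.36
M5
G00 X0.00 Y0.00

1 u = 1 mm; y_m = 119.99 − y.

[1] `<polyline>` open polyline, #008000→score S661 F1452: (189.84,31.91) → (158.88,18.16) → (57.04,47.15)

[2] `<circle>` circle, #008000→score S661 F1452: (176.70,20.03) → (175.95,22.83) → (173.90,24.88) → (171.10,25.63) → (168.30,24.88) → (166.25,22.83) → (165.50,20.03) → (166.25,17.23) → (168.30,15.18) → (171.10,14.43) → (173.90,15.18) → (175.95,17.23) → (176.70,20.03) (closed)

[3] `<path>` cubic bezier, #008000→score S661 F1452: (131.36,88.75) → (131.43,92.68) → (117.25,85.30) → (94.78,70.52) → (69.93,52.25) → (48.66,34.39) → (36.90,20.85)

[4] `<path>` quadratic bezier, #008000→score S661 F1452: (101.80,50.42) → (101.40,54.72) → (99.49,60.38) → (96.06,67.41) → (91.13,75.80) → (84.68,85.56) → (76.73,96.68)

[5] `<polyline>` open polyline, #008000→score S661 F1452: (35.07,97.34) → (170.91,89.65) → (180.31,62.36)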